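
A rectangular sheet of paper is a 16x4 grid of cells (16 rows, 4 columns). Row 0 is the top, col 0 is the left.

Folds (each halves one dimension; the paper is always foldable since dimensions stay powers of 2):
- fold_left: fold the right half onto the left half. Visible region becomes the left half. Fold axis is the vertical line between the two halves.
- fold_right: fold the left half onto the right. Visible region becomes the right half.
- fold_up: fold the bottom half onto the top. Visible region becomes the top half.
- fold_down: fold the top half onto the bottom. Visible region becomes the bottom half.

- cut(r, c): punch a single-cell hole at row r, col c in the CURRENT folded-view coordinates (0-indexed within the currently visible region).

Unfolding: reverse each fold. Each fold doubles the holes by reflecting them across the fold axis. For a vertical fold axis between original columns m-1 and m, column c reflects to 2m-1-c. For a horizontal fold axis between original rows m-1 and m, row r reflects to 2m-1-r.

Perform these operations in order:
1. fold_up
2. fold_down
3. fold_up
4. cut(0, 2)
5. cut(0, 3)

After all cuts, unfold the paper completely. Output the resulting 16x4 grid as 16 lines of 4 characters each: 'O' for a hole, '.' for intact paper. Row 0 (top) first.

Op 1 fold_up: fold axis h@8; visible region now rows[0,8) x cols[0,4) = 8x4
Op 2 fold_down: fold axis h@4; visible region now rows[4,8) x cols[0,4) = 4x4
Op 3 fold_up: fold axis h@6; visible region now rows[4,6) x cols[0,4) = 2x4
Op 4 cut(0, 2): punch at orig (4,2); cuts so far [(4, 2)]; region rows[4,6) x cols[0,4) = 2x4
Op 5 cut(0, 3): punch at orig (4,3); cuts so far [(4, 2), (4, 3)]; region rows[4,6) x cols[0,4) = 2x4
Unfold 1 (reflect across h@6): 4 holes -> [(4, 2), (4, 3), (7, 2), (7, 3)]
Unfold 2 (reflect across h@4): 8 holes -> [(0, 2), (0, 3), (3, 2), (3, 3), (4, 2), (4, 3), (7, 2), (7, 3)]
Unfold 3 (reflect across h@8): 16 holes -> [(0, 2), (0, 3), (3, 2), (3, 3), (4, 2), (4, 3), (7, 2), (7, 3), (8, 2), (8, 3), (11, 2), (11, 3), (12, 2), (12, 3), (15, 2), (15, 3)]

Answer: ..OO
....
....
..OO
..OO
....
....
..OO
..OO
....
....
..OO
..OO
....
....
..OO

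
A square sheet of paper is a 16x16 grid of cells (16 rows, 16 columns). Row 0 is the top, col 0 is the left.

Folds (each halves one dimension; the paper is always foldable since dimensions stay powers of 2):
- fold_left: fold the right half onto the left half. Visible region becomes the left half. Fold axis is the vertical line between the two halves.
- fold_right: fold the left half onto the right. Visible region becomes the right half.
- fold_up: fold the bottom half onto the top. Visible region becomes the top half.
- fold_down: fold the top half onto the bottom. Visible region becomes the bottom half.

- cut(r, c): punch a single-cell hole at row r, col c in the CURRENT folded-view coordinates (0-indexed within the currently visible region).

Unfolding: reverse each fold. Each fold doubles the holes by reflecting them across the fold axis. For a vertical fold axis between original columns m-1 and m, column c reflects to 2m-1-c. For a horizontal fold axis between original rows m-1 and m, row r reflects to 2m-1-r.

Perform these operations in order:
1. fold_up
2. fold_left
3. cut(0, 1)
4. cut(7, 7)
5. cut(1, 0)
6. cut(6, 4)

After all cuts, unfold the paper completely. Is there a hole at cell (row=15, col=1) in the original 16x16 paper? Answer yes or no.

Op 1 fold_up: fold axis h@8; visible region now rows[0,8) x cols[0,16) = 8x16
Op 2 fold_left: fold axis v@8; visible region now rows[0,8) x cols[0,8) = 8x8
Op 3 cut(0, 1): punch at orig (0,1); cuts so far [(0, 1)]; region rows[0,8) x cols[0,8) = 8x8
Op 4 cut(7, 7): punch at orig (7,7); cuts so far [(0, 1), (7, 7)]; region rows[0,8) x cols[0,8) = 8x8
Op 5 cut(1, 0): punch at orig (1,0); cuts so far [(0, 1), (1, 0), (7, 7)]; region rows[0,8) x cols[0,8) = 8x8
Op 6 cut(6, 4): punch at orig (6,4); cuts so far [(0, 1), (1, 0), (6, 4), (7, 7)]; region rows[0,8) x cols[0,8) = 8x8
Unfold 1 (reflect across v@8): 8 holes -> [(0, 1), (0, 14), (1, 0), (1, 15), (6, 4), (6, 11), (7, 7), (7, 8)]
Unfold 2 (reflect across h@8): 16 holes -> [(0, 1), (0, 14), (1, 0), (1, 15), (6, 4), (6, 11), (7, 7), (7, 8), (8, 7), (8, 8), (9, 4), (9, 11), (14, 0), (14, 15), (15, 1), (15, 14)]
Holes: [(0, 1), (0, 14), (1, 0), (1, 15), (6, 4), (6, 11), (7, 7), (7, 8), (8, 7), (8, 8), (9, 4), (9, 11), (14, 0), (14, 15), (15, 1), (15, 14)]

Answer: yes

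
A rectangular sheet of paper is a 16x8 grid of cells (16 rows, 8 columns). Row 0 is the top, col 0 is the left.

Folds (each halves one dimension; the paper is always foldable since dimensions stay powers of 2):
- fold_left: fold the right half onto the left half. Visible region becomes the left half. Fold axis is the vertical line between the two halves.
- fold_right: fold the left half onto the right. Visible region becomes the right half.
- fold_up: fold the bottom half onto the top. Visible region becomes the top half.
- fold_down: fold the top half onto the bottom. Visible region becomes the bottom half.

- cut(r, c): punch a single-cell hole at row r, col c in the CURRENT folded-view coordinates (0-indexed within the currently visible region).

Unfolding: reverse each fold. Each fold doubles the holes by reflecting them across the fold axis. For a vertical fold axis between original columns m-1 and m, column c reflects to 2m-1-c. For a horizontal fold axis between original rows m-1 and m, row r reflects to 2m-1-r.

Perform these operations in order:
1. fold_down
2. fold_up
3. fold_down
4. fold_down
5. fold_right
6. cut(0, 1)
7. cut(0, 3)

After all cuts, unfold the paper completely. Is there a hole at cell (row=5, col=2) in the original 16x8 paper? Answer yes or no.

Op 1 fold_down: fold axis h@8; visible region now rows[8,16) x cols[0,8) = 8x8
Op 2 fold_up: fold axis h@12; visible region now rows[8,12) x cols[0,8) = 4x8
Op 3 fold_down: fold axis h@10; visible region now rows[10,12) x cols[0,8) = 2x8
Op 4 fold_down: fold axis h@11; visible region now rows[11,12) x cols[0,8) = 1x8
Op 5 fold_right: fold axis v@4; visible region now rows[11,12) x cols[4,8) = 1x4
Op 6 cut(0, 1): punch at orig (11,5); cuts so far [(11, 5)]; region rows[11,12) x cols[4,8) = 1x4
Op 7 cut(0, 3): punch at orig (11,7); cuts so far [(11, 5), (11, 7)]; region rows[11,12) x cols[4,8) = 1x4
Unfold 1 (reflect across v@4): 4 holes -> [(11, 0), (11, 2), (11, 5), (11, 7)]
Unfold 2 (reflect across h@11): 8 holes -> [(10, 0), (10, 2), (10, 5), (10, 7), (11, 0), (11, 2), (11, 5), (11, 7)]
Unfold 3 (reflect across h@10): 16 holes -> [(8, 0), (8, 2), (8, 5), (8, 7), (9, 0), (9, 2), (9, 5), (9, 7), (10, 0), (10, 2), (10, 5), (10, 7), (11, 0), (11, 2), (11, 5), (11, 7)]
Unfold 4 (reflect across h@12): 32 holes -> [(8, 0), (8, 2), (8, 5), (8, 7), (9, 0), (9, 2), (9, 5), (9, 7), (10, 0), (10, 2), (10, 5), (10, 7), (11, 0), (11, 2), (11, 5), (11, 7), (12, 0), (12, 2), (12, 5), (12, 7), (13, 0), (13, 2), (13, 5), (13, 7), (14, 0), (14, 2), (14, 5), (14, 7), (15, 0), (15, 2), (15, 5), (15, 7)]
Unfold 5 (reflect across h@8): 64 holes -> [(0, 0), (0, 2), (0, 5), (0, 7), (1, 0), (1, 2), (1, 5), (1, 7), (2, 0), (2, 2), (2, 5), (2, 7), (3, 0), (3, 2), (3, 5), (3, 7), (4, 0), (4, 2), (4, 5), (4, 7), (5, 0), (5, 2), (5, 5), (5, 7), (6, 0), (6, 2), (6, 5), (6, 7), (7, 0), (7, 2), (7, 5), (7, 7), (8, 0), (8, 2), (8, 5), (8, 7), (9, 0), (9, 2), (9, 5), (9, 7), (10, 0), (10, 2), (10, 5), (10, 7), (11, 0), (11, 2), (11, 5), (11, 7), (12, 0), (12, 2), (12, 5), (12, 7), (13, 0), (13, 2), (13, 5), (13, 7), (14, 0), (14, 2), (14, 5), (14, 7), (15, 0), (15, 2), (15, 5), (15, 7)]
Holes: [(0, 0), (0, 2), (0, 5), (0, 7), (1, 0), (1, 2), (1, 5), (1, 7), (2, 0), (2, 2), (2, 5), (2, 7), (3, 0), (3, 2), (3, 5), (3, 7), (4, 0), (4, 2), (4, 5), (4, 7), (5, 0), (5, 2), (5, 5), (5, 7), (6, 0), (6, 2), (6, 5), (6, 7), (7, 0), (7, 2), (7, 5), (7, 7), (8, 0), (8, 2), (8, 5), (8, 7), (9, 0), (9, 2), (9, 5), (9, 7), (10, 0), (10, 2), (10, 5), (10, 7), (11, 0), (11, 2), (11, 5), (11, 7), (12, 0), (12, 2), (12, 5), (12, 7), (13, 0), (13, 2), (13, 5), (13, 7), (14, 0), (14, 2), (14, 5), (14, 7), (15, 0), (15, 2), (15, 5), (15, 7)]

Answer: yes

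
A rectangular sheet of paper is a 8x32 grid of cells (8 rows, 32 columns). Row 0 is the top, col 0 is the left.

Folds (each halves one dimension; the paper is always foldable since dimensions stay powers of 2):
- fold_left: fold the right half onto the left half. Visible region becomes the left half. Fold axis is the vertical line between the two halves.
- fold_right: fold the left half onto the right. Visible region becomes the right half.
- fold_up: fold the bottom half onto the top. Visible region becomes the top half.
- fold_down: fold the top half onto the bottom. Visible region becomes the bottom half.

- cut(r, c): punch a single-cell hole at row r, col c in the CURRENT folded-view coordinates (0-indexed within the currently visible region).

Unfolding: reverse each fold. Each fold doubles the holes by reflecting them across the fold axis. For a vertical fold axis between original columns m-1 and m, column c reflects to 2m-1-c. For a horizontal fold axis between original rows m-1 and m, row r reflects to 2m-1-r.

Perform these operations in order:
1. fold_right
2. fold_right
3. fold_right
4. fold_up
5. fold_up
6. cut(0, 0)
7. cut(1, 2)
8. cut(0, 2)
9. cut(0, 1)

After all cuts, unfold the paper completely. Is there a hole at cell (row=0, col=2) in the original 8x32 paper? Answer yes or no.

Answer: yes

Derivation:
Op 1 fold_right: fold axis v@16; visible region now rows[0,8) x cols[16,32) = 8x16
Op 2 fold_right: fold axis v@24; visible region now rows[0,8) x cols[24,32) = 8x8
Op 3 fold_right: fold axis v@28; visible region now rows[0,8) x cols[28,32) = 8x4
Op 4 fold_up: fold axis h@4; visible region now rows[0,4) x cols[28,32) = 4x4
Op 5 fold_up: fold axis h@2; visible region now rows[0,2) x cols[28,32) = 2x4
Op 6 cut(0, 0): punch at orig (0,28); cuts so far [(0, 28)]; region rows[0,2) x cols[28,32) = 2x4
Op 7 cut(1, 2): punch at orig (1,30); cuts so far [(0, 28), (1, 30)]; region rows[0,2) x cols[28,32) = 2x4
Op 8 cut(0, 2): punch at orig (0,30); cuts so far [(0, 28), (0, 30), (1, 30)]; region rows[0,2) x cols[28,32) = 2x4
Op 9 cut(0, 1): punch at orig (0,29); cuts so far [(0, 28), (0, 29), (0, 30), (1, 30)]; region rows[0,2) x cols[28,32) = 2x4
Unfold 1 (reflect across h@2): 8 holes -> [(0, 28), (0, 29), (0, 30), (1, 30), (2, 30), (3, 28), (3, 29), (3, 30)]
Unfold 2 (reflect across h@4): 16 holes -> [(0, 28), (0, 29), (0, 30), (1, 30), (2, 30), (3, 28), (3, 29), (3, 30), (4, 28), (4, 29), (4, 30), (5, 30), (6, 30), (7, 28), (7, 29), (7, 30)]
Unfold 3 (reflect across v@28): 32 holes -> [(0, 25), (0, 26), (0, 27), (0, 28), (0, 29), (0, 30), (1, 25), (1, 30), (2, 25), (2, 30), (3, 25), (3, 26), (3, 27), (3, 28), (3, 29), (3, 30), (4, 25), (4, 26), (4, 27), (4, 28), (4, 29), (4, 30), (5, 25), (5, 30), (6, 25), (6, 30), (7, 25), (7, 26), (7, 27), (7, 28), (7, 29), (7, 30)]
Unfold 4 (reflect across v@24): 64 holes -> [(0, 17), (0, 18), (0, 19), (0, 20), (0, 21), (0, 22), (0, 25), (0, 26), (0, 27), (0, 28), (0, 29), (0, 30), (1, 17), (1, 22), (1, 25), (1, 30), (2, 17), (2, 22), (2, 25), (2, 30), (3, 17), (3, 18), (3, 19), (3, 20), (3, 21), (3, 22), (3, 25), (3, 26), (3, 27), (3, 28), (3, 29), (3, 30), (4, 17), (4, 18), (4, 19), (4, 20), (4, 21), (4, 22), (4, 25), (4, 26), (4, 27), (4, 28), (4, 29), (4, 30), (5, 17), (5, 22), (5, 25), (5, 30), (6, 17), (6, 22), (6, 25), (6, 30), (7, 17), (7, 18), (7, 19), (7, 20), (7, 21), (7, 22), (7, 25), (7, 26), (7, 27), (7, 28), (7, 29), (7, 30)]
Unfold 5 (reflect across v@16): 128 holes -> [(0, 1), (0, 2), (0, 3), (0, 4), (0, 5), (0, 6), (0, 9), (0, 10), (0, 11), (0, 12), (0, 13), (0, 14), (0, 17), (0, 18), (0, 19), (0, 20), (0, 21), (0, 22), (0, 25), (0, 26), (0, 27), (0, 28), (0, 29), (0, 30), (1, 1), (1, 6), (1, 9), (1, 14), (1, 17), (1, 22), (1, 25), (1, 30), (2, 1), (2, 6), (2, 9), (2, 14), (2, 17), (2, 22), (2, 25), (2, 30), (3, 1), (3, 2), (3, 3), (3, 4), (3, 5), (3, 6), (3, 9), (3, 10), (3, 11), (3, 12), (3, 13), (3, 14), (3, 17), (3, 18), (3, 19), (3, 20), (3, 21), (3, 22), (3, 25), (3, 26), (3, 27), (3, 28), (3, 29), (3, 30), (4, 1), (4, 2), (4, 3), (4, 4), (4, 5), (4, 6), (4, 9), (4, 10), (4, 11), (4, 12), (4, 13), (4, 14), (4, 17), (4, 18), (4, 19), (4, 20), (4, 21), (4, 22), (4, 25), (4, 26), (4, 27), (4, 28), (4, 29), (4, 30), (5, 1), (5, 6), (5, 9), (5, 14), (5, 17), (5, 22), (5, 25), (5, 30), (6, 1), (6, 6), (6, 9), (6, 14), (6, 17), (6, 22), (6, 25), (6, 30), (7, 1), (7, 2), (7, 3), (7, 4), (7, 5), (7, 6), (7, 9), (7, 10), (7, 11), (7, 12), (7, 13), (7, 14), (7, 17), (7, 18), (7, 19), (7, 20), (7, 21), (7, 22), (7, 25), (7, 26), (7, 27), (7, 28), (7, 29), (7, 30)]
Holes: [(0, 1), (0, 2), (0, 3), (0, 4), (0, 5), (0, 6), (0, 9), (0, 10), (0, 11), (0, 12), (0, 13), (0, 14), (0, 17), (0, 18), (0, 19), (0, 20), (0, 21), (0, 22), (0, 25), (0, 26), (0, 27), (0, 28), (0, 29), (0, 30), (1, 1), (1, 6), (1, 9), (1, 14), (1, 17), (1, 22), (1, 25), (1, 30), (2, 1), (2, 6), (2, 9), (2, 14), (2, 17), (2, 22), (2, 25), (2, 30), (3, 1), (3, 2), (3, 3), (3, 4), (3, 5), (3, 6), (3, 9), (3, 10), (3, 11), (3, 12), (3, 13), (3, 14), (3, 17), (3, 18), (3, 19), (3, 20), (3, 21), (3, 22), (3, 25), (3, 26), (3, 27), (3, 28), (3, 29), (3, 30), (4, 1), (4, 2), (4, 3), (4, 4), (4, 5), (4, 6), (4, 9), (4, 10), (4, 11), (4, 12), (4, 13), (4, 14), (4, 17), (4, 18), (4, 19), (4, 20), (4, 21), (4, 22), (4, 25), (4, 26), (4, 27), (4, 28), (4, 29), (4, 30), (5, 1), (5, 6), (5, 9), (5, 14), (5, 17), (5, 22), (5, 25), (5, 30), (6, 1), (6, 6), (6, 9), (6, 14), (6, 17), (6, 22), (6, 25), (6, 30), (7, 1), (7, 2), (7, 3), (7, 4), (7, 5), (7, 6), (7, 9), (7, 10), (7, 11), (7, 12), (7, 13), (7, 14), (7, 17), (7, 18), (7, 19), (7, 20), (7, 21), (7, 22), (7, 25), (7, 26), (7, 27), (7, 28), (7, 29), (7, 30)]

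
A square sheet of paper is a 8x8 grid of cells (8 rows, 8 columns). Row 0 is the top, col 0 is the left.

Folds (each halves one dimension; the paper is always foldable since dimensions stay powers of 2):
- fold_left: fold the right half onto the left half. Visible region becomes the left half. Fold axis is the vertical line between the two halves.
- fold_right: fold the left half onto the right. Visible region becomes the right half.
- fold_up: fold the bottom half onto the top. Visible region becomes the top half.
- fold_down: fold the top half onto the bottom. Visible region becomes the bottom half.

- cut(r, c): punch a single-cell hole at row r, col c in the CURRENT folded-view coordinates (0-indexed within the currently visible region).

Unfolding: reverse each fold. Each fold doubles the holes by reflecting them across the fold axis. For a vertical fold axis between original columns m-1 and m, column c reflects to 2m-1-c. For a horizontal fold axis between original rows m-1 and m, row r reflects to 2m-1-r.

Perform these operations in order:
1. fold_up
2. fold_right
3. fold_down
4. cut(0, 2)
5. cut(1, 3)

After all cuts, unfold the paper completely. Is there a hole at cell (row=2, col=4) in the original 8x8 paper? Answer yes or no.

Op 1 fold_up: fold axis h@4; visible region now rows[0,4) x cols[0,8) = 4x8
Op 2 fold_right: fold axis v@4; visible region now rows[0,4) x cols[4,8) = 4x4
Op 3 fold_down: fold axis h@2; visible region now rows[2,4) x cols[4,8) = 2x4
Op 4 cut(0, 2): punch at orig (2,6); cuts so far [(2, 6)]; region rows[2,4) x cols[4,8) = 2x4
Op 5 cut(1, 3): punch at orig (3,7); cuts so far [(2, 6), (3, 7)]; region rows[2,4) x cols[4,8) = 2x4
Unfold 1 (reflect across h@2): 4 holes -> [(0, 7), (1, 6), (2, 6), (3, 7)]
Unfold 2 (reflect across v@4): 8 holes -> [(0, 0), (0, 7), (1, 1), (1, 6), (2, 1), (2, 6), (3, 0), (3, 7)]
Unfold 3 (reflect across h@4): 16 holes -> [(0, 0), (0, 7), (1, 1), (1, 6), (2, 1), (2, 6), (3, 0), (3, 7), (4, 0), (4, 7), (5, 1), (5, 6), (6, 1), (6, 6), (7, 0), (7, 7)]
Holes: [(0, 0), (0, 7), (1, 1), (1, 6), (2, 1), (2, 6), (3, 0), (3, 7), (4, 0), (4, 7), (5, 1), (5, 6), (6, 1), (6, 6), (7, 0), (7, 7)]

Answer: no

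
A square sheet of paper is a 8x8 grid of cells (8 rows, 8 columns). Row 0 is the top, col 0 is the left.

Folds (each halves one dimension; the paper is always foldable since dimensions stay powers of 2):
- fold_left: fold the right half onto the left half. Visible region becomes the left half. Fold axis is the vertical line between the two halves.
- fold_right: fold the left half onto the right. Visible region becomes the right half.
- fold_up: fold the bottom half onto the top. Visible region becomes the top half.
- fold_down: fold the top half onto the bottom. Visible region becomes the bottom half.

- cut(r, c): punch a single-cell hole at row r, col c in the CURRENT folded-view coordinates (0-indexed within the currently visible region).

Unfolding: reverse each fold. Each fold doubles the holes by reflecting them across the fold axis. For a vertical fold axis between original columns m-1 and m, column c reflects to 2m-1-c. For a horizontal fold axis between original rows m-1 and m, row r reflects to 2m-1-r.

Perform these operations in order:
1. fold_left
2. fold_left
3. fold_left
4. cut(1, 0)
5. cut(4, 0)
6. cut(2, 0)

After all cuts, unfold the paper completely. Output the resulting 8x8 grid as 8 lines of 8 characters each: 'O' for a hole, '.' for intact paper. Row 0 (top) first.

Op 1 fold_left: fold axis v@4; visible region now rows[0,8) x cols[0,4) = 8x4
Op 2 fold_left: fold axis v@2; visible region now rows[0,8) x cols[0,2) = 8x2
Op 3 fold_left: fold axis v@1; visible region now rows[0,8) x cols[0,1) = 8x1
Op 4 cut(1, 0): punch at orig (1,0); cuts so far [(1, 0)]; region rows[0,8) x cols[0,1) = 8x1
Op 5 cut(4, 0): punch at orig (4,0); cuts so far [(1, 0), (4, 0)]; region rows[0,8) x cols[0,1) = 8x1
Op 6 cut(2, 0): punch at orig (2,0); cuts so far [(1, 0), (2, 0), (4, 0)]; region rows[0,8) x cols[0,1) = 8x1
Unfold 1 (reflect across v@1): 6 holes -> [(1, 0), (1, 1), (2, 0), (2, 1), (4, 0), (4, 1)]
Unfold 2 (reflect across v@2): 12 holes -> [(1, 0), (1, 1), (1, 2), (1, 3), (2, 0), (2, 1), (2, 2), (2, 3), (4, 0), (4, 1), (4, 2), (4, 3)]
Unfold 3 (reflect across v@4): 24 holes -> [(1, 0), (1, 1), (1, 2), (1, 3), (1, 4), (1, 5), (1, 6), (1, 7), (2, 0), (2, 1), (2, 2), (2, 3), (2, 4), (2, 5), (2, 6), (2, 7), (4, 0), (4, 1), (4, 2), (4, 3), (4, 4), (4, 5), (4, 6), (4, 7)]

Answer: ........
OOOOOOOO
OOOOOOOO
........
OOOOOOOO
........
........
........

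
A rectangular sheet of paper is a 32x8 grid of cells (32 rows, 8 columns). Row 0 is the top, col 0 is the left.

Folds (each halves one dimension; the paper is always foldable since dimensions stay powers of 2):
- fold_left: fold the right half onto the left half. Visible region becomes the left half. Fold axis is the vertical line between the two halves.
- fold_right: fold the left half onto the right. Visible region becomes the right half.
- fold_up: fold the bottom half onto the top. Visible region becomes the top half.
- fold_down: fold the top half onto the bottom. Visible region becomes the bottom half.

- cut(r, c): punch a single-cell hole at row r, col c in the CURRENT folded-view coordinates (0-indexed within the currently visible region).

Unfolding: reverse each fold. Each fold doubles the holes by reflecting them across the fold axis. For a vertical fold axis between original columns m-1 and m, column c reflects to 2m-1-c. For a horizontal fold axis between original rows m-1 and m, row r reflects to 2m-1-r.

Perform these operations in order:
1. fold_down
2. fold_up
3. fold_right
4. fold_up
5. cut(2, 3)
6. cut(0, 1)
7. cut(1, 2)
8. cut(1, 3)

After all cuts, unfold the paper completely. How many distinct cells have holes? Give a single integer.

Op 1 fold_down: fold axis h@16; visible region now rows[16,32) x cols[0,8) = 16x8
Op 2 fold_up: fold axis h@24; visible region now rows[16,24) x cols[0,8) = 8x8
Op 3 fold_right: fold axis v@4; visible region now rows[16,24) x cols[4,8) = 8x4
Op 4 fold_up: fold axis h@20; visible region now rows[16,20) x cols[4,8) = 4x4
Op 5 cut(2, 3): punch at orig (18,7); cuts so far [(18, 7)]; region rows[16,20) x cols[4,8) = 4x4
Op 6 cut(0, 1): punch at orig (16,5); cuts so far [(16, 5), (18, 7)]; region rows[16,20) x cols[4,8) = 4x4
Op 7 cut(1, 2): punch at orig (17,6); cuts so far [(16, 5), (17, 6), (18, 7)]; region rows[16,20) x cols[4,8) = 4x4
Op 8 cut(1, 3): punch at orig (17,7); cuts so far [(16, 5), (17, 6), (17, 7), (18, 7)]; region rows[16,20) x cols[4,8) = 4x4
Unfold 1 (reflect across h@20): 8 holes -> [(16, 5), (17, 6), (17, 7), (18, 7), (21, 7), (22, 6), (22, 7), (23, 5)]
Unfold 2 (reflect across v@4): 16 holes -> [(16, 2), (16, 5), (17, 0), (17, 1), (17, 6), (17, 7), (18, 0), (18, 7), (21, 0), (21, 7), (22, 0), (22, 1), (22, 6), (22, 7), (23, 2), (23, 5)]
Unfold 3 (reflect across h@24): 32 holes -> [(16, 2), (16, 5), (17, 0), (17, 1), (17, 6), (17, 7), (18, 0), (18, 7), (21, 0), (21, 7), (22, 0), (22, 1), (22, 6), (22, 7), (23, 2), (23, 5), (24, 2), (24, 5), (25, 0), (25, 1), (25, 6), (25, 7), (26, 0), (26, 7), (29, 0), (29, 7), (30, 0), (30, 1), (30, 6), (30, 7), (31, 2), (31, 5)]
Unfold 4 (reflect across h@16): 64 holes -> [(0, 2), (0, 5), (1, 0), (1, 1), (1, 6), (1, 7), (2, 0), (2, 7), (5, 0), (5, 7), (6, 0), (6, 1), (6, 6), (6, 7), (7, 2), (7, 5), (8, 2), (8, 5), (9, 0), (9, 1), (9, 6), (9, 7), (10, 0), (10, 7), (13, 0), (13, 7), (14, 0), (14, 1), (14, 6), (14, 7), (15, 2), (15, 5), (16, 2), (16, 5), (17, 0), (17, 1), (17, 6), (17, 7), (18, 0), (18, 7), (21, 0), (21, 7), (22, 0), (22, 1), (22, 6), (22, 7), (23, 2), (23, 5), (24, 2), (24, 5), (25, 0), (25, 1), (25, 6), (25, 7), (26, 0), (26, 7), (29, 0), (29, 7), (30, 0), (30, 1), (30, 6), (30, 7), (31, 2), (31, 5)]

Answer: 64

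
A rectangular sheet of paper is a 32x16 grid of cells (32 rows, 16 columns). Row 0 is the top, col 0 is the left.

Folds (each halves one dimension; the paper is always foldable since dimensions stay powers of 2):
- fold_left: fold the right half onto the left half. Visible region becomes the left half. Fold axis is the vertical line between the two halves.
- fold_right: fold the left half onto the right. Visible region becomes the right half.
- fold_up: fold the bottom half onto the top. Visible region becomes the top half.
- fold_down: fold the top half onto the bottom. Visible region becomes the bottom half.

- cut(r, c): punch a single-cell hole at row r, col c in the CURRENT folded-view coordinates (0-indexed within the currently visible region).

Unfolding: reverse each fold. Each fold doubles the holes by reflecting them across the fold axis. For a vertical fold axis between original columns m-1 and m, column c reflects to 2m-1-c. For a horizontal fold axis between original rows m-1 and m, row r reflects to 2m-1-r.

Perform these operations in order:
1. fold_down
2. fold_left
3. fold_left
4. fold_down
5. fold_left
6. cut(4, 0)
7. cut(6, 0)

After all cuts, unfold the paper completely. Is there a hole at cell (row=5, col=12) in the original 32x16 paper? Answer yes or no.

Op 1 fold_down: fold axis h@16; visible region now rows[16,32) x cols[0,16) = 16x16
Op 2 fold_left: fold axis v@8; visible region now rows[16,32) x cols[0,8) = 16x8
Op 3 fold_left: fold axis v@4; visible region now rows[16,32) x cols[0,4) = 16x4
Op 4 fold_down: fold axis h@24; visible region now rows[24,32) x cols[0,4) = 8x4
Op 5 fold_left: fold axis v@2; visible region now rows[24,32) x cols[0,2) = 8x2
Op 6 cut(4, 0): punch at orig (28,0); cuts so far [(28, 0)]; region rows[24,32) x cols[0,2) = 8x2
Op 7 cut(6, 0): punch at orig (30,0); cuts so far [(28, 0), (30, 0)]; region rows[24,32) x cols[0,2) = 8x2
Unfold 1 (reflect across v@2): 4 holes -> [(28, 0), (28, 3), (30, 0), (30, 3)]
Unfold 2 (reflect across h@24): 8 holes -> [(17, 0), (17, 3), (19, 0), (19, 3), (28, 0), (28, 3), (30, 0), (30, 3)]
Unfold 3 (reflect across v@4): 16 holes -> [(17, 0), (17, 3), (17, 4), (17, 7), (19, 0), (19, 3), (19, 4), (19, 7), (28, 0), (28, 3), (28, 4), (28, 7), (30, 0), (30, 3), (30, 4), (30, 7)]
Unfold 4 (reflect across v@8): 32 holes -> [(17, 0), (17, 3), (17, 4), (17, 7), (17, 8), (17, 11), (17, 12), (17, 15), (19, 0), (19, 3), (19, 4), (19, 7), (19, 8), (19, 11), (19, 12), (19, 15), (28, 0), (28, 3), (28, 4), (28, 7), (28, 8), (28, 11), (28, 12), (28, 15), (30, 0), (30, 3), (30, 4), (30, 7), (30, 8), (30, 11), (30, 12), (30, 15)]
Unfold 5 (reflect across h@16): 64 holes -> [(1, 0), (1, 3), (1, 4), (1, 7), (1, 8), (1, 11), (1, 12), (1, 15), (3, 0), (3, 3), (3, 4), (3, 7), (3, 8), (3, 11), (3, 12), (3, 15), (12, 0), (12, 3), (12, 4), (12, 7), (12, 8), (12, 11), (12, 12), (12, 15), (14, 0), (14, 3), (14, 4), (14, 7), (14, 8), (14, 11), (14, 12), (14, 15), (17, 0), (17, 3), (17, 4), (17, 7), (17, 8), (17, 11), (17, 12), (17, 15), (19, 0), (19, 3), (19, 4), (19, 7), (19, 8), (19, 11), (19, 12), (19, 15), (28, 0), (28, 3), (28, 4), (28, 7), (28, 8), (28, 11), (28, 12), (28, 15), (30, 0), (30, 3), (30, 4), (30, 7), (30, 8), (30, 11), (30, 12), (30, 15)]
Holes: [(1, 0), (1, 3), (1, 4), (1, 7), (1, 8), (1, 11), (1, 12), (1, 15), (3, 0), (3, 3), (3, 4), (3, 7), (3, 8), (3, 11), (3, 12), (3, 15), (12, 0), (12, 3), (12, 4), (12, 7), (12, 8), (12, 11), (12, 12), (12, 15), (14, 0), (14, 3), (14, 4), (14, 7), (14, 8), (14, 11), (14, 12), (14, 15), (17, 0), (17, 3), (17, 4), (17, 7), (17, 8), (17, 11), (17, 12), (17, 15), (19, 0), (19, 3), (19, 4), (19, 7), (19, 8), (19, 11), (19, 12), (19, 15), (28, 0), (28, 3), (28, 4), (28, 7), (28, 8), (28, 11), (28, 12), (28, 15), (30, 0), (30, 3), (30, 4), (30, 7), (30, 8), (30, 11), (30, 12), (30, 15)]

Answer: no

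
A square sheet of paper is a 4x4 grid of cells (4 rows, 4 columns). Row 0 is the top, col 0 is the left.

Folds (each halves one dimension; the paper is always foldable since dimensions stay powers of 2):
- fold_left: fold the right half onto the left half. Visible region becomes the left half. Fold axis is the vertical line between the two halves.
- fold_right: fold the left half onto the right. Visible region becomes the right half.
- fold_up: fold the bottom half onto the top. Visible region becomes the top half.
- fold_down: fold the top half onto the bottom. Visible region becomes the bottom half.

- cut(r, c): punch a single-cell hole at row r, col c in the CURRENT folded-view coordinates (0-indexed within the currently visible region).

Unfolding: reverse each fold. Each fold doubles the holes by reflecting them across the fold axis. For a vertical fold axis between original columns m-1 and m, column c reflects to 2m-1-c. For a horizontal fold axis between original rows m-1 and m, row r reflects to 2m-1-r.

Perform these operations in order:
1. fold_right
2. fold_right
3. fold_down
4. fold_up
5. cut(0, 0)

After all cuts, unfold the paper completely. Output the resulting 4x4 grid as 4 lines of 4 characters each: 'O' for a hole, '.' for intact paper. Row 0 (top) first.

Answer: OOOO
OOOO
OOOO
OOOO

Derivation:
Op 1 fold_right: fold axis v@2; visible region now rows[0,4) x cols[2,4) = 4x2
Op 2 fold_right: fold axis v@3; visible region now rows[0,4) x cols[3,4) = 4x1
Op 3 fold_down: fold axis h@2; visible region now rows[2,4) x cols[3,4) = 2x1
Op 4 fold_up: fold axis h@3; visible region now rows[2,3) x cols[3,4) = 1x1
Op 5 cut(0, 0): punch at orig (2,3); cuts so far [(2, 3)]; region rows[2,3) x cols[3,4) = 1x1
Unfold 1 (reflect across h@3): 2 holes -> [(2, 3), (3, 3)]
Unfold 2 (reflect across h@2): 4 holes -> [(0, 3), (1, 3), (2, 3), (3, 3)]
Unfold 3 (reflect across v@3): 8 holes -> [(0, 2), (0, 3), (1, 2), (1, 3), (2, 2), (2, 3), (3, 2), (3, 3)]
Unfold 4 (reflect across v@2): 16 holes -> [(0, 0), (0, 1), (0, 2), (0, 3), (1, 0), (1, 1), (1, 2), (1, 3), (2, 0), (2, 1), (2, 2), (2, 3), (3, 0), (3, 1), (3, 2), (3, 3)]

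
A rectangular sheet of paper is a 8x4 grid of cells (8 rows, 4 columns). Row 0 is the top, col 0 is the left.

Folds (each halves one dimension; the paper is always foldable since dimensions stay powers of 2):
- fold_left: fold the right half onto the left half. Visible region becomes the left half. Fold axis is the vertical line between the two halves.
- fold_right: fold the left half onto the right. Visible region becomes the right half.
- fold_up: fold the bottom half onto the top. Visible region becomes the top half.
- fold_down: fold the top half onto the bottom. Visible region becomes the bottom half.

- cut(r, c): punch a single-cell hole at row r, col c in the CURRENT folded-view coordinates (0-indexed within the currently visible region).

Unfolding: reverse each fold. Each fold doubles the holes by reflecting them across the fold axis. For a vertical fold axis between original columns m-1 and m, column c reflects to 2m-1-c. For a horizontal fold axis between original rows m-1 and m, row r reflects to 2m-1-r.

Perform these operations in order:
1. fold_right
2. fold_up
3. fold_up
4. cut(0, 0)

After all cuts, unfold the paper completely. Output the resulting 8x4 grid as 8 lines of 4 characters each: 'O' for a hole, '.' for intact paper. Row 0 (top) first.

Answer: .OO.
....
....
.OO.
.OO.
....
....
.OO.

Derivation:
Op 1 fold_right: fold axis v@2; visible region now rows[0,8) x cols[2,4) = 8x2
Op 2 fold_up: fold axis h@4; visible region now rows[0,4) x cols[2,4) = 4x2
Op 3 fold_up: fold axis h@2; visible region now rows[0,2) x cols[2,4) = 2x2
Op 4 cut(0, 0): punch at orig (0,2); cuts so far [(0, 2)]; region rows[0,2) x cols[2,4) = 2x2
Unfold 1 (reflect across h@2): 2 holes -> [(0, 2), (3, 2)]
Unfold 2 (reflect across h@4): 4 holes -> [(0, 2), (3, 2), (4, 2), (7, 2)]
Unfold 3 (reflect across v@2): 8 holes -> [(0, 1), (0, 2), (3, 1), (3, 2), (4, 1), (4, 2), (7, 1), (7, 2)]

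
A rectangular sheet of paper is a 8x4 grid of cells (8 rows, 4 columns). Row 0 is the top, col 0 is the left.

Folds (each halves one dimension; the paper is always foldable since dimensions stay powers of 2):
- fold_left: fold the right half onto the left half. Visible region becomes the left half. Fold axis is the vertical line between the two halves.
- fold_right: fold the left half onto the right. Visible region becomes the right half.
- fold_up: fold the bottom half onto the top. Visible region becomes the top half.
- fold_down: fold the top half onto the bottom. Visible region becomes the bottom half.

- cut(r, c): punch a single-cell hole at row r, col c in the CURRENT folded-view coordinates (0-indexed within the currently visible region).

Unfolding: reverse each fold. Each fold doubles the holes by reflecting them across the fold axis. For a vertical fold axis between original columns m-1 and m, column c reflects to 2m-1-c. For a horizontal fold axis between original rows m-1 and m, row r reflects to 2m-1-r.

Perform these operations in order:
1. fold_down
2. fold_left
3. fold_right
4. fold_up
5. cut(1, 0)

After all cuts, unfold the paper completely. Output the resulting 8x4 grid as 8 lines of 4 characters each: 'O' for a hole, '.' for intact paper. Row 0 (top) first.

Op 1 fold_down: fold axis h@4; visible region now rows[4,8) x cols[0,4) = 4x4
Op 2 fold_left: fold axis v@2; visible region now rows[4,8) x cols[0,2) = 4x2
Op 3 fold_right: fold axis v@1; visible region now rows[4,8) x cols[1,2) = 4x1
Op 4 fold_up: fold axis h@6; visible region now rows[4,6) x cols[1,2) = 2x1
Op 5 cut(1, 0): punch at orig (5,1); cuts so far [(5, 1)]; region rows[4,6) x cols[1,2) = 2x1
Unfold 1 (reflect across h@6): 2 holes -> [(5, 1), (6, 1)]
Unfold 2 (reflect across v@1): 4 holes -> [(5, 0), (5, 1), (6, 0), (6, 1)]
Unfold 3 (reflect across v@2): 8 holes -> [(5, 0), (5, 1), (5, 2), (5, 3), (6, 0), (6, 1), (6, 2), (6, 3)]
Unfold 4 (reflect across h@4): 16 holes -> [(1, 0), (1, 1), (1, 2), (1, 3), (2, 0), (2, 1), (2, 2), (2, 3), (5, 0), (5, 1), (5, 2), (5, 3), (6, 0), (6, 1), (6, 2), (6, 3)]

Answer: ....
OOOO
OOOO
....
....
OOOO
OOOO
....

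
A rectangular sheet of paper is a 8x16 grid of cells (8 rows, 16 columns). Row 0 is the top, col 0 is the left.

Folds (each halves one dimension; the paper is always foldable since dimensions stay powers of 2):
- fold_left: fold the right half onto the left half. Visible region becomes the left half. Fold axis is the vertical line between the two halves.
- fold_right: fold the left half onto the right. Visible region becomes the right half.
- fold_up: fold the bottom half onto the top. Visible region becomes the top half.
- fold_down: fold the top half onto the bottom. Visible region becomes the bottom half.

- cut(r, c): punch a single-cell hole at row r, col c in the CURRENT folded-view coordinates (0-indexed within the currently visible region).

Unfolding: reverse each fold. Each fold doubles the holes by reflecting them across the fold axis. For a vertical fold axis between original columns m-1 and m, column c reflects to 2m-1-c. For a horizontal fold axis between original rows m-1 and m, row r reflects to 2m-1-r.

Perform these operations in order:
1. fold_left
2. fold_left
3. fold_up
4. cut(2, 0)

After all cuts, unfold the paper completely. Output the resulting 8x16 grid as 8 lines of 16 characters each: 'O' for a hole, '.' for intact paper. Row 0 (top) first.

Answer: ................
................
O......OO......O
................
................
O......OO......O
................
................

Derivation:
Op 1 fold_left: fold axis v@8; visible region now rows[0,8) x cols[0,8) = 8x8
Op 2 fold_left: fold axis v@4; visible region now rows[0,8) x cols[0,4) = 8x4
Op 3 fold_up: fold axis h@4; visible region now rows[0,4) x cols[0,4) = 4x4
Op 4 cut(2, 0): punch at orig (2,0); cuts so far [(2, 0)]; region rows[0,4) x cols[0,4) = 4x4
Unfold 1 (reflect across h@4): 2 holes -> [(2, 0), (5, 0)]
Unfold 2 (reflect across v@4): 4 holes -> [(2, 0), (2, 7), (5, 0), (5, 7)]
Unfold 3 (reflect across v@8): 8 holes -> [(2, 0), (2, 7), (2, 8), (2, 15), (5, 0), (5, 7), (5, 8), (5, 15)]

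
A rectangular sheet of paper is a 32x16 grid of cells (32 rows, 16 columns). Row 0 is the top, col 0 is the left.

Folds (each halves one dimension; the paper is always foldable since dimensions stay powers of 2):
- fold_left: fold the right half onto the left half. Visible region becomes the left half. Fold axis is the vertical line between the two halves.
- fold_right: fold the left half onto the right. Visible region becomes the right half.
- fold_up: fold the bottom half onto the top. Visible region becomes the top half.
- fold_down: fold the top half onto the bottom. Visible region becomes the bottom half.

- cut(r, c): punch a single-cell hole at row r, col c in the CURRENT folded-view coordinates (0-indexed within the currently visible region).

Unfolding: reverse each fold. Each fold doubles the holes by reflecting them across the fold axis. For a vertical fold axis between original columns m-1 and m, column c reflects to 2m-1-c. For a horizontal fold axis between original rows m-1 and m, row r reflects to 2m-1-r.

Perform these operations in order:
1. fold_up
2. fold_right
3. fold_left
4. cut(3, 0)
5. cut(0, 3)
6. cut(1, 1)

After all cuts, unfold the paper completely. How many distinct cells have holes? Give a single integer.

Answer: 24

Derivation:
Op 1 fold_up: fold axis h@16; visible region now rows[0,16) x cols[0,16) = 16x16
Op 2 fold_right: fold axis v@8; visible region now rows[0,16) x cols[8,16) = 16x8
Op 3 fold_left: fold axis v@12; visible region now rows[0,16) x cols[8,12) = 16x4
Op 4 cut(3, 0): punch at orig (3,8); cuts so far [(3, 8)]; region rows[0,16) x cols[8,12) = 16x4
Op 5 cut(0, 3): punch at orig (0,11); cuts so far [(0, 11), (3, 8)]; region rows[0,16) x cols[8,12) = 16x4
Op 6 cut(1, 1): punch at orig (1,9); cuts so far [(0, 11), (1, 9), (3, 8)]; region rows[0,16) x cols[8,12) = 16x4
Unfold 1 (reflect across v@12): 6 holes -> [(0, 11), (0, 12), (1, 9), (1, 14), (3, 8), (3, 15)]
Unfold 2 (reflect across v@8): 12 holes -> [(0, 3), (0, 4), (0, 11), (0, 12), (1, 1), (1, 6), (1, 9), (1, 14), (3, 0), (3, 7), (3, 8), (3, 15)]
Unfold 3 (reflect across h@16): 24 holes -> [(0, 3), (0, 4), (0, 11), (0, 12), (1, 1), (1, 6), (1, 9), (1, 14), (3, 0), (3, 7), (3, 8), (3, 15), (28, 0), (28, 7), (28, 8), (28, 15), (30, 1), (30, 6), (30, 9), (30, 14), (31, 3), (31, 4), (31, 11), (31, 12)]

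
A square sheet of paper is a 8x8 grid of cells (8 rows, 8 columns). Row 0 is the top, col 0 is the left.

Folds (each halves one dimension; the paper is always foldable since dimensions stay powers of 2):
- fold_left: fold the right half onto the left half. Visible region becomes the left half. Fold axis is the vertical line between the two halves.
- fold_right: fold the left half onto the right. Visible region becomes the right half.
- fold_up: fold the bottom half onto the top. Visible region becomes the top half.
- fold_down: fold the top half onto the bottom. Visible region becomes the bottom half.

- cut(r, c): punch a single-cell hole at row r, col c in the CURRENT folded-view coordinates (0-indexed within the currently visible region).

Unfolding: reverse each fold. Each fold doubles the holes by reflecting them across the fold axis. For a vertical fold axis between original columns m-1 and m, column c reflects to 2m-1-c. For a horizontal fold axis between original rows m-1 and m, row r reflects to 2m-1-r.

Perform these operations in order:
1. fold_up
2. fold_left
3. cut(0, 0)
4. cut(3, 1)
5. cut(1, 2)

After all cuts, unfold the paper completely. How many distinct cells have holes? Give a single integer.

Answer: 12

Derivation:
Op 1 fold_up: fold axis h@4; visible region now rows[0,4) x cols[0,8) = 4x8
Op 2 fold_left: fold axis v@4; visible region now rows[0,4) x cols[0,4) = 4x4
Op 3 cut(0, 0): punch at orig (0,0); cuts so far [(0, 0)]; region rows[0,4) x cols[0,4) = 4x4
Op 4 cut(3, 1): punch at orig (3,1); cuts so far [(0, 0), (3, 1)]; region rows[0,4) x cols[0,4) = 4x4
Op 5 cut(1, 2): punch at orig (1,2); cuts so far [(0, 0), (1, 2), (3, 1)]; region rows[0,4) x cols[0,4) = 4x4
Unfold 1 (reflect across v@4): 6 holes -> [(0, 0), (0, 7), (1, 2), (1, 5), (3, 1), (3, 6)]
Unfold 2 (reflect across h@4): 12 holes -> [(0, 0), (0, 7), (1, 2), (1, 5), (3, 1), (3, 6), (4, 1), (4, 6), (6, 2), (6, 5), (7, 0), (7, 7)]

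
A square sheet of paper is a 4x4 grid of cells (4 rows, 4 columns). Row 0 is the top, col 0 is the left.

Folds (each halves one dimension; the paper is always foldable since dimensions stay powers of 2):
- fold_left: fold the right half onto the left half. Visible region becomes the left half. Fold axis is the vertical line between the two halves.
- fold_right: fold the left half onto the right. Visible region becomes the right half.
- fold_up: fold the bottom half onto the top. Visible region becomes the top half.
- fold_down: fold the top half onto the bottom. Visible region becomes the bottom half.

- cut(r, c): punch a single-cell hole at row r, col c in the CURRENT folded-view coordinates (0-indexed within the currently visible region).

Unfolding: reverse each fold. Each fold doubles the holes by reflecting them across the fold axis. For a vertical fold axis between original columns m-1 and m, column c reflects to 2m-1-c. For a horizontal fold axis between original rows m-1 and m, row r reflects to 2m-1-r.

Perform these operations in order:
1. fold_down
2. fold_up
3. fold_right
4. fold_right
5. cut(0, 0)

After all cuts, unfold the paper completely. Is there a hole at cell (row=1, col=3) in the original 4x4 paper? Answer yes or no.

Op 1 fold_down: fold axis h@2; visible region now rows[2,4) x cols[0,4) = 2x4
Op 2 fold_up: fold axis h@3; visible region now rows[2,3) x cols[0,4) = 1x4
Op 3 fold_right: fold axis v@2; visible region now rows[2,3) x cols[2,4) = 1x2
Op 4 fold_right: fold axis v@3; visible region now rows[2,3) x cols[3,4) = 1x1
Op 5 cut(0, 0): punch at orig (2,3); cuts so far [(2, 3)]; region rows[2,3) x cols[3,4) = 1x1
Unfold 1 (reflect across v@3): 2 holes -> [(2, 2), (2, 3)]
Unfold 2 (reflect across v@2): 4 holes -> [(2, 0), (2, 1), (2, 2), (2, 3)]
Unfold 3 (reflect across h@3): 8 holes -> [(2, 0), (2, 1), (2, 2), (2, 3), (3, 0), (3, 1), (3, 2), (3, 3)]
Unfold 4 (reflect across h@2): 16 holes -> [(0, 0), (0, 1), (0, 2), (0, 3), (1, 0), (1, 1), (1, 2), (1, 3), (2, 0), (2, 1), (2, 2), (2, 3), (3, 0), (3, 1), (3, 2), (3, 3)]
Holes: [(0, 0), (0, 1), (0, 2), (0, 3), (1, 0), (1, 1), (1, 2), (1, 3), (2, 0), (2, 1), (2, 2), (2, 3), (3, 0), (3, 1), (3, 2), (3, 3)]

Answer: yes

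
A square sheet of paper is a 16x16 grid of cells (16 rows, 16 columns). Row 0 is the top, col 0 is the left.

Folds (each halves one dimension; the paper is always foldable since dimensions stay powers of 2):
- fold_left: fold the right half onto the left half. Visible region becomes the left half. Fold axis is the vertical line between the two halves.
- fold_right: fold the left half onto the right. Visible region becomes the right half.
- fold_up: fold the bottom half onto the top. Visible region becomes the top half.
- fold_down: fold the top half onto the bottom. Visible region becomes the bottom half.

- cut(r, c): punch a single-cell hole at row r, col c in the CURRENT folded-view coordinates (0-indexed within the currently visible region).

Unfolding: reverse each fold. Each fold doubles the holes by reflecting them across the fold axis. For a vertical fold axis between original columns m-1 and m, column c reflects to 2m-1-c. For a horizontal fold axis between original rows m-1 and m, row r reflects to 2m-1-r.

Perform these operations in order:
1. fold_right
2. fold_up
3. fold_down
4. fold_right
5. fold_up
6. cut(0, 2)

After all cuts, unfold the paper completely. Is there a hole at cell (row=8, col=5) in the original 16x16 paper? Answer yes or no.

Op 1 fold_right: fold axis v@8; visible region now rows[0,16) x cols[8,16) = 16x8
Op 2 fold_up: fold axis h@8; visible region now rows[0,8) x cols[8,16) = 8x8
Op 3 fold_down: fold axis h@4; visible region now rows[4,8) x cols[8,16) = 4x8
Op 4 fold_right: fold axis v@12; visible region now rows[4,8) x cols[12,16) = 4x4
Op 5 fold_up: fold axis h@6; visible region now rows[4,6) x cols[12,16) = 2x4
Op 6 cut(0, 2): punch at orig (4,14); cuts so far [(4, 14)]; region rows[4,6) x cols[12,16) = 2x4
Unfold 1 (reflect across h@6): 2 holes -> [(4, 14), (7, 14)]
Unfold 2 (reflect across v@12): 4 holes -> [(4, 9), (4, 14), (7, 9), (7, 14)]
Unfold 3 (reflect across h@4): 8 holes -> [(0, 9), (0, 14), (3, 9), (3, 14), (4, 9), (4, 14), (7, 9), (7, 14)]
Unfold 4 (reflect across h@8): 16 holes -> [(0, 9), (0, 14), (3, 9), (3, 14), (4, 9), (4, 14), (7, 9), (7, 14), (8, 9), (8, 14), (11, 9), (11, 14), (12, 9), (12, 14), (15, 9), (15, 14)]
Unfold 5 (reflect across v@8): 32 holes -> [(0, 1), (0, 6), (0, 9), (0, 14), (3, 1), (3, 6), (3, 9), (3, 14), (4, 1), (4, 6), (4, 9), (4, 14), (7, 1), (7, 6), (7, 9), (7, 14), (8, 1), (8, 6), (8, 9), (8, 14), (11, 1), (11, 6), (11, 9), (11, 14), (12, 1), (12, 6), (12, 9), (12, 14), (15, 1), (15, 6), (15, 9), (15, 14)]
Holes: [(0, 1), (0, 6), (0, 9), (0, 14), (3, 1), (3, 6), (3, 9), (3, 14), (4, 1), (4, 6), (4, 9), (4, 14), (7, 1), (7, 6), (7, 9), (7, 14), (8, 1), (8, 6), (8, 9), (8, 14), (11, 1), (11, 6), (11, 9), (11, 14), (12, 1), (12, 6), (12, 9), (12, 14), (15, 1), (15, 6), (15, 9), (15, 14)]

Answer: no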